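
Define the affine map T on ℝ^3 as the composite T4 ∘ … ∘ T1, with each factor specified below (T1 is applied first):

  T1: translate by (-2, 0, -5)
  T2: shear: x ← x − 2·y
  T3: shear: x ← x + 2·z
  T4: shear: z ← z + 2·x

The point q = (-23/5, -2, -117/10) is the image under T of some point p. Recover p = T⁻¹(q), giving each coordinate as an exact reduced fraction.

T1 = [1 0 0 -2; 0 1 0 0; 0 0 1 -5; 0 0 0 1]
T2·T1 = [1 -2 0 -2; 0 1 0 0; 0 0 1 -5; 0 0 0 1]
T3·…·T1 = [1 -2 2 -12; 0 1 0 0; 0 0 1 -5; 0 0 0 1]
T4·…·T1 = [1 -2 2 -12; 0 1 0 0; 2 -4 5 -29; 0 0 0 1]
det M = 1; M⁻¹ = [5 2 -2 2; 0 1 0 0; -2 0 1 5; 0 0 0 1]
M⁻¹ · (-23/5, -2, -117/10)ᵀ = (-8/5, -2, 5/2)ᵀ

p = (-8/5, -2, 5/2)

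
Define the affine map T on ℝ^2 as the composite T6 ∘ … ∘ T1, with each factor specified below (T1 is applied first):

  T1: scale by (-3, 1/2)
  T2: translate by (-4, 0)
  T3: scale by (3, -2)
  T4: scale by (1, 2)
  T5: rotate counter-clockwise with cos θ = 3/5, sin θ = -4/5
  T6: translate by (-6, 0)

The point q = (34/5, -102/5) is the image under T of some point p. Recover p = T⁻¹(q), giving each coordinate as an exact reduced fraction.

p = (-4, 1)

T1 = [-3 0 0; 0 1/2 0; 0 0 1]
T2·T1 = [-3 0 -4; 0 1/2 0; 0 0 1]
T3·…·T1 = [-9 0 -12; 0 -1 0; 0 0 1]
T4·…·T1 = [-9 0 -12; 0 -2 0; 0 0 1]
T5·…·T1 = [-27/5 -8/5 -36/5; 36/5 -6/5 48/5; 0 0 1]
T6·…·T1 = [-27/5 -8/5 -66/5; 36/5 -6/5 48/5; 0 0 1]
det M = 18; M⁻¹ = [-1/15 4/45 -26/15; -2/5 -3/10 -12/5; 0 0 1]
M⁻¹ · (34/5, -102/5)ᵀ = (-4, 1)ᵀ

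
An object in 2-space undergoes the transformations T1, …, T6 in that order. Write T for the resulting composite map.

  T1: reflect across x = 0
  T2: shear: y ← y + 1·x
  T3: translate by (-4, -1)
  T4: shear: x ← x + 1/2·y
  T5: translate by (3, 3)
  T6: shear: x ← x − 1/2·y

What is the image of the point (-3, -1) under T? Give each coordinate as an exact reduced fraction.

T1 reflect across x = 0: (-3, -1) → (3, -1)
T2 shear: y ← y + 1·x: (3, -1) → (3, 2)
T3 translate by (-4, -1): (3, 2) → (-1, 1)
T4 shear: x ← x + 1/2·y: (-1, 1) → (-1/2, 1)
T5 translate by (3, 3): (-1/2, 1) → (5/2, 4)
T6 shear: x ← x − 1/2·y: (5/2, 4) → (1/2, 4)

T(p) = (1/2, 4)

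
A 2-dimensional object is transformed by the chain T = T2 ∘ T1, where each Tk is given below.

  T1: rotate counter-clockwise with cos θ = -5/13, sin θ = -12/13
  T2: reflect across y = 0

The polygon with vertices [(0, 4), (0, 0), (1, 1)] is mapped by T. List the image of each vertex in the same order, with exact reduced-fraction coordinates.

image vertices: (48/13, 20/13), (0, 0), (7/13, 17/13)

T1 rotate counter-clockwise with cos θ = -5/13, sin θ = -12/13: (0, 4) → (48/13, -20/13); (0, 0) → (0, 0); (1, 1) → (7/13, -17/13)
T2 reflect across y = 0: (48/13, -20/13) → (48/13, 20/13); (0, 0) → (0, 0); (7/13, -17/13) → (7/13, 17/13)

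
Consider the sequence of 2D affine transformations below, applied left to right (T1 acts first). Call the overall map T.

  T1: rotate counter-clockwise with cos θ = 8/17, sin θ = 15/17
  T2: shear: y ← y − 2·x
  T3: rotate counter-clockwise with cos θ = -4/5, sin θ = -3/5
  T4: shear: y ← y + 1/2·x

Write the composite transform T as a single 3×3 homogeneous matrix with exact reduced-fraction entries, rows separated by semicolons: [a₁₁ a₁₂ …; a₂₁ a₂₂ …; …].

T = [-7/17 174/85 0; -15/34 -4/17 0; 0 0 1]

T1 = [8/17 -15/17 0; 15/17 8/17 0; 0 0 1]
T2·T1 = [8/17 -15/17 0; -1/17 38/17 0; 0 0 1]
T3·…·T1 = [-7/17 174/85 0; -4/17 -107/85 0; 0 0 1]
T4·…·T1 = [-7/17 174/85 0; -15/34 -4/17 0; 0 0 1]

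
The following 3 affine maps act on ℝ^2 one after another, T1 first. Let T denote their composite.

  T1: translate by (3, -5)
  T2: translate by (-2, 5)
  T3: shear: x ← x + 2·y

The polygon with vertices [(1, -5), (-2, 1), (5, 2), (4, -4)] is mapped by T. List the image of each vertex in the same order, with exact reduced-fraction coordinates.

image vertices: (-8, -5), (1, 1), (10, 2), (-3, -4)

T1 translate by (3, -5): (1, -5) → (4, -10); (-2, 1) → (1, -4); (5, 2) → (8, -3); (4, -4) → (7, -9)
T2 translate by (-2, 5): (4, -10) → (2, -5); (1, -4) → (-1, 1); (8, -3) → (6, 2); (7, -9) → (5, -4)
T3 shear: x ← x + 2·y: (2, -5) → (-8, -5); (-1, 1) → (1, 1); (6, 2) → (10, 2); (5, -4) → (-3, -4)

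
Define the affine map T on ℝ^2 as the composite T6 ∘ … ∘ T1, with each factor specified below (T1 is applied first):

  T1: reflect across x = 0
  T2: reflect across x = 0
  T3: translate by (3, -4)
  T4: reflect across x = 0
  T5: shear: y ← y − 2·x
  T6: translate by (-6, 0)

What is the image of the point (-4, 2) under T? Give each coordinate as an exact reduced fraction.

T1 reflect across x = 0: (-4, 2) → (4, 2)
T2 reflect across x = 0: (4, 2) → (-4, 2)
T3 translate by (3, -4): (-4, 2) → (-1, -2)
T4 reflect across x = 0: (-1, -2) → (1, -2)
T5 shear: y ← y − 2·x: (1, -2) → (1, -4)
T6 translate by (-6, 0): (1, -4) → (-5, -4)

T(p) = (-5, -4)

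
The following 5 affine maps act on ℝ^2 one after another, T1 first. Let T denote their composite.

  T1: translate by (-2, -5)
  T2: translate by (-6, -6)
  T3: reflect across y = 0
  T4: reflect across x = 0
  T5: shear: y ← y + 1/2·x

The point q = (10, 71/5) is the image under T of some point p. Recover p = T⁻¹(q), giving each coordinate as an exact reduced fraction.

p = (-2, 9/5)

T1 = [1 0 -2; 0 1 -5; 0 0 1]
T2·T1 = [1 0 -8; 0 1 -11; 0 0 1]
T3·…·T1 = [1 0 -8; 0 -1 11; 0 0 1]
T4·…·T1 = [-1 0 8; 0 -1 11; 0 0 1]
T5·…·T1 = [-1 0 8; -1/2 -1 15; 0 0 1]
det M = 1; M⁻¹ = [-1 0 8; 1/2 -1 11; 0 0 1]
M⁻¹ · (10, 71/5)ᵀ = (-2, 9/5)ᵀ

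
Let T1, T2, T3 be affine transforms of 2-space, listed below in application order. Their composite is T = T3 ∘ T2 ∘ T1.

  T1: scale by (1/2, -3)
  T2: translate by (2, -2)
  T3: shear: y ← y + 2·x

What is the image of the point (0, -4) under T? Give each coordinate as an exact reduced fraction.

T1 scale by (1/2, -3): (0, -4) → (0, 12)
T2 translate by (2, -2): (0, 12) → (2, 10)
T3 shear: y ← y + 2·x: (2, 10) → (2, 14)

T(p) = (2, 14)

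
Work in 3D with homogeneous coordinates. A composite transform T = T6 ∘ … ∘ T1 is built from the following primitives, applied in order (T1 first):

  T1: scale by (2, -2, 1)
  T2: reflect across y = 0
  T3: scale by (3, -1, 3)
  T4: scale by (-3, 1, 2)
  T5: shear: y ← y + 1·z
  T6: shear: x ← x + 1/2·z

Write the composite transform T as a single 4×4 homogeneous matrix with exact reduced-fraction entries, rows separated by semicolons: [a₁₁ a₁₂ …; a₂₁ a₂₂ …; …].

T1 = [2 0 0 0; 0 -2 0 0; 0 0 1 0; 0 0 0 1]
T2·T1 = [2 0 0 0; 0 2 0 0; 0 0 1 0; 0 0 0 1]
T3·…·T1 = [6 0 0 0; 0 -2 0 0; 0 0 3 0; 0 0 0 1]
T4·…·T1 = [-18 0 0 0; 0 -2 0 0; 0 0 6 0; 0 0 0 1]
T5·…·T1 = [-18 0 0 0; 0 -2 6 0; 0 0 6 0; 0 0 0 1]
T6·…·T1 = [-18 0 3 0; 0 -2 6 0; 0 0 6 0; 0 0 0 1]

T = [-18 0 3 0; 0 -2 6 0; 0 0 6 0; 0 0 0 1]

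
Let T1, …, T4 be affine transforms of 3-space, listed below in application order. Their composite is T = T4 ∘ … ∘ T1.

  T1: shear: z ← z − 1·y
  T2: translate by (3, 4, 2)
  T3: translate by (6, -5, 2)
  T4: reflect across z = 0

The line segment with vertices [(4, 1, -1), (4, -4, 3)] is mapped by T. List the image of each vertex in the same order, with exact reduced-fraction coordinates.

T1 shear: z ← z − 1·y: (4, 1, -1) → (4, 1, -2); (4, -4, 3) → (4, -4, 7)
T2 translate by (3, 4, 2): (4, 1, -2) → (7, 5, 0); (4, -4, 7) → (7, 0, 9)
T3 translate by (6, -5, 2): (7, 5, 0) → (13, 0, 2); (7, 0, 9) → (13, -5, 11)
T4 reflect across z = 0: (13, 0, 2) → (13, 0, -2); (13, -5, 11) → (13, -5, -11)

image vertices: (13, 0, -2), (13, -5, -11)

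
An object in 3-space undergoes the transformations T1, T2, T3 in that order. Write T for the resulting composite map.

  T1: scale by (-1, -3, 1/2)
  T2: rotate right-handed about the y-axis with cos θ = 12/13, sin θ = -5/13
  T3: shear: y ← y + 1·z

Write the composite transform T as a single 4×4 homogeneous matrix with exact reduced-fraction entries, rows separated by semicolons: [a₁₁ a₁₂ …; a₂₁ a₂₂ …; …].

T = [-12/13 0 -5/26 0; -5/13 -3 6/13 0; -5/13 0 6/13 0; 0 0 0 1]

T1 = [-1 0 0 0; 0 -3 0 0; 0 0 1/2 0; 0 0 0 1]
T2·T1 = [-12/13 0 -5/26 0; 0 -3 0 0; -5/13 0 6/13 0; 0 0 0 1]
T3·…·T1 = [-12/13 0 -5/26 0; -5/13 -3 6/13 0; -5/13 0 6/13 0; 0 0 0 1]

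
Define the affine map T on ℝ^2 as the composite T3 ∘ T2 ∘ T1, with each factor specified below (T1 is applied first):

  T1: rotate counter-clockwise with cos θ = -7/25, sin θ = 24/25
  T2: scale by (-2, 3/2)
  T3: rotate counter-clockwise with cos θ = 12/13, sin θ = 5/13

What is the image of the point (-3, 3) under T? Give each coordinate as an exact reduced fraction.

T(p) = (3843/650, -1164/325)

T1 rotate counter-clockwise with cos θ = -7/25, sin θ = 24/25: (-3, 3) → (-51/25, -93/25)
T2 scale by (-2, 3/2): (-51/25, -93/25) → (102/25, -279/50)
T3 rotate counter-clockwise with cos θ = 12/13, sin θ = 5/13: (102/25, -279/50) → (3843/650, -1164/325)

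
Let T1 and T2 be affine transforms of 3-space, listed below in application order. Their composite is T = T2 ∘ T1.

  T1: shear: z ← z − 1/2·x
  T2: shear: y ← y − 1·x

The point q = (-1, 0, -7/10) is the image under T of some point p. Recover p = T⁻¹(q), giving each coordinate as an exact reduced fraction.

T1 = [1 0 0 0; 0 1 0 0; -1/2 0 1 0; 0 0 0 1]
T2·T1 = [1 0 0 0; -1 1 0 0; -1/2 0 1 0; 0 0 0 1]
det M = 1; M⁻¹ = [1 0 0 0; 1 1 0 0; 1/2 0 1 0; 0 0 0 1]
M⁻¹ · (-1, 0, -7/10)ᵀ = (-1, -1, -6/5)ᵀ

p = (-1, -1, -6/5)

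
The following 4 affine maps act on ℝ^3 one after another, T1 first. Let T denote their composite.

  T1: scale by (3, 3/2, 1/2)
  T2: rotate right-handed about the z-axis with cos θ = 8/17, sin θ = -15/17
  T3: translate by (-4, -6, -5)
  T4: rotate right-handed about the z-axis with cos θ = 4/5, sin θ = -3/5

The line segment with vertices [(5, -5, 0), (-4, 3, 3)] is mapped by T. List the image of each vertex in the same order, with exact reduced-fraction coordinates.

image vertices: (-1403/85, -2733/170, -5), (-44/85, 1491/170, -7/2)

T1 scale by (3, 3/2, 1/2): (5, -5, 0) → (15, -15/2, 0); (-4, 3, 3) → (-12, 9/2, 3/2)
T2 rotate right-handed about the z-axis with cos θ = 8/17, sin θ = -15/17: (15, -15/2, 0) → (15/34, -285/17, 0); (-12, 9/2, 3/2) → (-57/34, 216/17, 3/2)
T3 translate by (-4, -6, -5): (15/34, -285/17, 0) → (-121/34, -387/17, -5); (-57/34, 216/17, 3/2) → (-193/34, 114/17, -7/2)
T4 rotate right-handed about the z-axis with cos θ = 4/5, sin θ = -3/5: (-121/34, -387/17, -5) → (-1403/85, -2733/170, -5); (-193/34, 114/17, -7/2) → (-44/85, 1491/170, -7/2)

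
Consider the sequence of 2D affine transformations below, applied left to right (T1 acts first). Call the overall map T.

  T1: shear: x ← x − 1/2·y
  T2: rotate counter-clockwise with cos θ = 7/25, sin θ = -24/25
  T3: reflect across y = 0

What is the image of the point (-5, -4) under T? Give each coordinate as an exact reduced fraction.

T(p) = (-117/25, -44/25)

T1 shear: x ← x − 1/2·y: (-5, -4) → (-3, -4)
T2 rotate counter-clockwise with cos θ = 7/25, sin θ = -24/25: (-3, -4) → (-117/25, 44/25)
T3 reflect across y = 0: (-117/25, 44/25) → (-117/25, -44/25)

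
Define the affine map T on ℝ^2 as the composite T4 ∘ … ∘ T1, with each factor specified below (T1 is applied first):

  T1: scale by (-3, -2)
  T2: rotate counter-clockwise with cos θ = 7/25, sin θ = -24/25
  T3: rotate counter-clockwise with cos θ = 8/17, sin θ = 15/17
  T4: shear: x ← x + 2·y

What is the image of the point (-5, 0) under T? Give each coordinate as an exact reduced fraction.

T(p) = (726/85, -261/85)

T1 scale by (-3, -2): (-5, 0) → (15, 0)
T2 rotate counter-clockwise with cos θ = 7/25, sin θ = -24/25: (15, 0) → (21/5, -72/5)
T3 rotate counter-clockwise with cos θ = 8/17, sin θ = 15/17: (21/5, -72/5) → (1248/85, -261/85)
T4 shear: x ← x + 2·y: (1248/85, -261/85) → (726/85, -261/85)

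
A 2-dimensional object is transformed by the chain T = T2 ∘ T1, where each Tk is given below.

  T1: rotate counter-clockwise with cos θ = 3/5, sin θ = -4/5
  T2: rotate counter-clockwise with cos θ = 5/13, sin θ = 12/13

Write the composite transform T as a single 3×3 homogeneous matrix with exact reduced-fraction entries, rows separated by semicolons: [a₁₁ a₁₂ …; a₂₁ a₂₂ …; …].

T = [63/65 -16/65 0; 16/65 63/65 0; 0 0 1]

T1 = [3/5 4/5 0; -4/5 3/5 0; 0 0 1]
T2·T1 = [63/65 -16/65 0; 16/65 63/65 0; 0 0 1]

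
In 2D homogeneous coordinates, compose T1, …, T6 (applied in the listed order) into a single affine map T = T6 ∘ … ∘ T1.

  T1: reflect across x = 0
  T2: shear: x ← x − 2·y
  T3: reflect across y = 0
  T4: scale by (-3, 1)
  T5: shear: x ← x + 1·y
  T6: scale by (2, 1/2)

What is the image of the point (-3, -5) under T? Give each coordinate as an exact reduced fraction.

T(p) = (-68, 5/2)

T1 reflect across x = 0: (-3, -5) → (3, -5)
T2 shear: x ← x − 2·y: (3, -5) → (13, -5)
T3 reflect across y = 0: (13, -5) → (13, 5)
T4 scale by (-3, 1): (13, 5) → (-39, 5)
T5 shear: x ← x + 1·y: (-39, 5) → (-34, 5)
T6 scale by (2, 1/2): (-34, 5) → (-68, 5/2)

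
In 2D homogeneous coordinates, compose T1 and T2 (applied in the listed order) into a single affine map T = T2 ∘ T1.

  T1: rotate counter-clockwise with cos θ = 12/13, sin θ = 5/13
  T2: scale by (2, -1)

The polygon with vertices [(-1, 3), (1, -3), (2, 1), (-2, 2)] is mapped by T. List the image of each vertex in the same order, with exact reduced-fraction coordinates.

image vertices: (-54/13, -31/13), (54/13, 31/13), (38/13, -22/13), (-68/13, -14/13)

T1 rotate counter-clockwise with cos θ = 12/13, sin θ = 5/13: (-1, 3) → (-27/13, 31/13); (1, -3) → (27/13, -31/13); (2, 1) → (19/13, 22/13); (-2, 2) → (-34/13, 14/13)
T2 scale by (2, -1): (-27/13, 31/13) → (-54/13, -31/13); (27/13, -31/13) → (54/13, 31/13); (19/13, 22/13) → (38/13, -22/13); (-34/13, 14/13) → (-68/13, -14/13)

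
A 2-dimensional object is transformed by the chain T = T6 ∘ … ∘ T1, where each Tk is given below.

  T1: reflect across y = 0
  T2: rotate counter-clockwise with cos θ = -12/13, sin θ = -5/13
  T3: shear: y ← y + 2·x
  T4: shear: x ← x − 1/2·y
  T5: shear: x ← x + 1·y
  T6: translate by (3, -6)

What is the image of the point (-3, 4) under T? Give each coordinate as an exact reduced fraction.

T1 reflect across y = 0: (-3, 4) → (-3, -4)
T2 rotate counter-clockwise with cos θ = -12/13, sin θ = -5/13: (-3, -4) → (16/13, 63/13)
T3 shear: y ← y + 2·x: (16/13, 63/13) → (16/13, 95/13)
T4 shear: x ← x − 1/2·y: (16/13, 95/13) → (-63/26, 95/13)
T5 shear: x ← x + 1·y: (-63/26, 95/13) → (127/26, 95/13)
T6 translate by (3, -6): (127/26, 95/13) → (205/26, 17/13)

T(p) = (205/26, 17/13)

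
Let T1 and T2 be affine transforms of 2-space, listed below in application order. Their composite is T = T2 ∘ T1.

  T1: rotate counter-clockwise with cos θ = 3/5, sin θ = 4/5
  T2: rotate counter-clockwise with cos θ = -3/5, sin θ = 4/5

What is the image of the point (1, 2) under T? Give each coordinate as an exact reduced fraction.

T1 rotate counter-clockwise with cos θ = 3/5, sin θ = 4/5: (1, 2) → (-1, 2)
T2 rotate counter-clockwise with cos θ = -3/5, sin θ = 4/5: (-1, 2) → (-1, -2)

T(p) = (-1, -2)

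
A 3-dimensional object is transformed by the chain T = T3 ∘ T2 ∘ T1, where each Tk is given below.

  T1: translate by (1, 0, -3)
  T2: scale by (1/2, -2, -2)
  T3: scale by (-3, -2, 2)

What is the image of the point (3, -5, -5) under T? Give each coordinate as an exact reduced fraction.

T1 translate by (1, 0, -3): (3, -5, -5) → (4, -5, -8)
T2 scale by (1/2, -2, -2): (4, -5, -8) → (2, 10, 16)
T3 scale by (-3, -2, 2): (2, 10, 16) → (-6, -20, 32)

T(p) = (-6, -20, 32)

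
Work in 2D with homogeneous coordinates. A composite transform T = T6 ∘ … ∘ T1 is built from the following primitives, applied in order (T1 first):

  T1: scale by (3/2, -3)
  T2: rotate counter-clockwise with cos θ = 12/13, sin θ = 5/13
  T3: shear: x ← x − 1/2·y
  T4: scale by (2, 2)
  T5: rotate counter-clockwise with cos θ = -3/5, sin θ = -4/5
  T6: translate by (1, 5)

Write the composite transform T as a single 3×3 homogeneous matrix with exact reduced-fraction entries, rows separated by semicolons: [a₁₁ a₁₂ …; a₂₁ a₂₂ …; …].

T = [-51/130 -486/65 1; -159/65 -48/65 5; 0 0 1]

T1 = [3/2 0 0; 0 -3 0; 0 0 1]
T2·T1 = [18/13 15/13 0; 15/26 -36/13 0; 0 0 1]
T3·…·T1 = [57/52 33/13 0; 15/26 -36/13 0; 0 0 1]
T4·…·T1 = [57/26 66/13 0; 15/13 -72/13 0; 0 0 1]
T5·…·T1 = [-51/130 -486/65 0; -159/65 -48/65 0; 0 0 1]
T6·…·T1 = [-51/130 -486/65 1; -159/65 -48/65 5; 0 0 1]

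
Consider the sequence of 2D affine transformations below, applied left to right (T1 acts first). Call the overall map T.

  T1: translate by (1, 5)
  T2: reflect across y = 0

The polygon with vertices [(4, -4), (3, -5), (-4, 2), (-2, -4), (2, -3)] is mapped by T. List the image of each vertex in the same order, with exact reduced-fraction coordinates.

image vertices: (5, -1), (4, 0), (-3, -7), (-1, -1), (3, -2)

T1 translate by (1, 5): (4, -4) → (5, 1); (3, -5) → (4, 0); (-4, 2) → (-3, 7); (-2, -4) → (-1, 1); (2, -3) → (3, 2)
T2 reflect across y = 0: (5, 1) → (5, -1); (4, 0) → (4, 0); (-3, 7) → (-3, -7); (-1, 1) → (-1, -1); (3, 2) → (3, -2)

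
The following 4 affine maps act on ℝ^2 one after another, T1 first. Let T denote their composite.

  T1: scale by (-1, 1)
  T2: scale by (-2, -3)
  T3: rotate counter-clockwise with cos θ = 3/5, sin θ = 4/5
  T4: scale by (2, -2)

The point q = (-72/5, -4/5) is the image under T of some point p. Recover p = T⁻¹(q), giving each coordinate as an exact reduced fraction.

p = (-2, -2)

T1 = [-1 0 0; 0 1 0; 0 0 1]
T2·T1 = [2 0 0; 0 -3 0; 0 0 1]
T3·…·T1 = [6/5 12/5 0; 8/5 -9/5 0; 0 0 1]
T4·…·T1 = [12/5 24/5 0; -16/5 18/5 0; 0 0 1]
det M = 24; M⁻¹ = [3/20 -1/5 0; 2/15 1/10 0; 0 0 1]
M⁻¹ · (-72/5, -4/5)ᵀ = (-2, -2)ᵀ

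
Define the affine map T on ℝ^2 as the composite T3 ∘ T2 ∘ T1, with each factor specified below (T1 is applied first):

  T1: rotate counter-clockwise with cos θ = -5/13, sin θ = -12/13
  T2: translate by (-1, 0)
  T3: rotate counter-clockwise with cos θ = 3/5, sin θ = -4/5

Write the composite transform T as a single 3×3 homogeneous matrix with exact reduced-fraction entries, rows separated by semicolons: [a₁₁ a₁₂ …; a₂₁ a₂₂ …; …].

T = [-63/65 16/65 -3/5; -16/65 -63/65 4/5; 0 0 1]

T1 = [-5/13 12/13 0; -12/13 -5/13 0; 0 0 1]
T2·T1 = [-5/13 12/13 -1; -12/13 -5/13 0; 0 0 1]
T3·…·T1 = [-63/65 16/65 -3/5; -16/65 -63/65 4/5; 0 0 1]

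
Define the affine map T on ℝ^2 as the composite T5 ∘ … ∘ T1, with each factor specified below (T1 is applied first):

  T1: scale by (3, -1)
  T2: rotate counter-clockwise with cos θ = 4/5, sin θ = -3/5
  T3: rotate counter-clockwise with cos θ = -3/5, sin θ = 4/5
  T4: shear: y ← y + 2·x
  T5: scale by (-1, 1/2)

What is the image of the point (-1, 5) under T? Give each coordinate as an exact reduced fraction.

T1 scale by (3, -1): (-1, 5) → (-3, -5)
T2 rotate counter-clockwise with cos θ = 4/5, sin θ = -3/5: (-3, -5) → (-27/5, -11/5)
T3 rotate counter-clockwise with cos θ = -3/5, sin θ = 4/5: (-27/5, -11/5) → (5, -3)
T4 shear: y ← y + 2·x: (5, -3) → (5, 7)
T5 scale by (-1, 1/2): (5, 7) → (-5, 7/2)

T(p) = (-5, 7/2)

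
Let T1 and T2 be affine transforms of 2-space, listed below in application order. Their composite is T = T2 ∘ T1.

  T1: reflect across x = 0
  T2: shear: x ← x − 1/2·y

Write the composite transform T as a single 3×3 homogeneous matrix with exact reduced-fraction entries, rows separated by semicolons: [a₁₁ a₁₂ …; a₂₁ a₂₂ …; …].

T1 = [-1 0 0; 0 1 0; 0 0 1]
T2·T1 = [-1 -1/2 0; 0 1 0; 0 0 1]

T = [-1 -1/2 0; 0 1 0; 0 0 1]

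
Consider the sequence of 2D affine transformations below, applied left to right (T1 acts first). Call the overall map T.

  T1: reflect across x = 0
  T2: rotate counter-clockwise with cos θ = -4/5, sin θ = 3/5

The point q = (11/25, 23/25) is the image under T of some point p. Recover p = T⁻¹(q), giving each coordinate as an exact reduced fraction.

p = (-1/5, -1)

T1 = [-1 0 0; 0 1 0; 0 0 1]
T2·T1 = [4/5 -3/5 0; -3/5 -4/5 0; 0 0 1]
det M = -1; M⁻¹ = [4/5 -3/5 0; -3/5 -4/5 0; 0 0 1]
M⁻¹ · (11/25, 23/25)ᵀ = (-1/5, -1)ᵀ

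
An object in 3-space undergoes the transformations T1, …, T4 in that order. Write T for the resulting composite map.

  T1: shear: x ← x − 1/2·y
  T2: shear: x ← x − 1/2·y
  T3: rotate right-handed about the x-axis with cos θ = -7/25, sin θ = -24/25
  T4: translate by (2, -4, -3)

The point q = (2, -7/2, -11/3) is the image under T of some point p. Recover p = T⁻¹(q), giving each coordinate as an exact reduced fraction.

p = (1/2, 1/2, 2/3)

T1 = [1 -1/2 0 0; 0 1 0 0; 0 0 1 0; 0 0 0 1]
T2·T1 = [1 -1 0 0; 0 1 0 0; 0 0 1 0; 0 0 0 1]
T3·…·T1 = [1 -1 0 0; 0 -7/25 24/25 0; 0 -24/25 -7/25 0; 0 0 0 1]
T4·…·T1 = [1 -1 0 2; 0 -7/25 24/25 -4; 0 -24/25 -7/25 -3; 0 0 0 1]
det M = 1; M⁻¹ = [1 -7/25 -24/25 -6; 0 -7/25 -24/25 -4; 0 24/25 -7/25 3; 0 0 0 1]
M⁻¹ · (2, -7/2, -11/3)ᵀ = (1/2, 1/2, 2/3)ᵀ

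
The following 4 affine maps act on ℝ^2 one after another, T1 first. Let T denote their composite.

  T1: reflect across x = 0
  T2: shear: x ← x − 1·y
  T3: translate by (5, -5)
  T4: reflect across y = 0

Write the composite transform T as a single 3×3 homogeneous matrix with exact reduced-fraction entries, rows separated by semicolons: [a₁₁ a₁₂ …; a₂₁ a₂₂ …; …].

T1 = [-1 0 0; 0 1 0; 0 0 1]
T2·T1 = [-1 -1 0; 0 1 0; 0 0 1]
T3·…·T1 = [-1 -1 5; 0 1 -5; 0 0 1]
T4·…·T1 = [-1 -1 5; 0 -1 5; 0 0 1]

T = [-1 -1 5; 0 -1 5; 0 0 1]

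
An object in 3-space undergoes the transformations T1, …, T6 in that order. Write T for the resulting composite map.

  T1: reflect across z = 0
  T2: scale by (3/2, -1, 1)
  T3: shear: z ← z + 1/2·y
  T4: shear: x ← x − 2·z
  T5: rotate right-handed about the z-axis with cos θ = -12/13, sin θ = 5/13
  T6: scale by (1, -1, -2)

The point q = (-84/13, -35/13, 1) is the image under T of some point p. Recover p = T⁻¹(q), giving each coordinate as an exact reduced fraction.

p = (4, 0, 1/2)

T1 = [1 0 0 0; 0 1 0 0; 0 0 -1 0; 0 0 0 1]
T2·T1 = [3/2 0 0 0; 0 -1 0 0; 0 0 -1 0; 0 0 0 1]
T3·…·T1 = [3/2 0 0 0; 0 -1 0 0; 0 -1/2 -1 0; 0 0 0 1]
T4·…·T1 = [3/2 1 2 0; 0 -1 0 0; 0 -1/2 -1 0; 0 0 0 1]
T5·…·T1 = [-18/13 -7/13 -24/13 0; 15/26 17/13 10/13 0; 0 -1/2 -1 0; 0 0 0 1]
T6·…·T1 = [-18/13 -7/13 -24/13 0; -15/26 -17/13 -10/13 0; 0 1 2 0; 0 0 0 1]
det M = 3; M⁻¹ = [-8/13 -10/39 -2/3 0; 5/13 -12/13 0 0; -5/26 6/13 1/2 0; 0 0 0 1]
M⁻¹ · (-84/13, -35/13, 1)ᵀ = (4, 0, 1/2)ᵀ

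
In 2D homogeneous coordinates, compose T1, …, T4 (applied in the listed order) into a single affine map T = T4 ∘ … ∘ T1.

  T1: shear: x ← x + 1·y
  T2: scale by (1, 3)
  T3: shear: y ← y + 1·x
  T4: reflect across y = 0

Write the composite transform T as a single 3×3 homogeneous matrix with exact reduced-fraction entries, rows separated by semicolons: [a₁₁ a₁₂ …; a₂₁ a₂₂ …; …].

T1 = [1 1 0; 0 1 0; 0 0 1]
T2·T1 = [1 1 0; 0 3 0; 0 0 1]
T3·…·T1 = [1 1 0; 1 4 0; 0 0 1]
T4·…·T1 = [1 1 0; -1 -4 0; 0 0 1]

T = [1 1 0; -1 -4 0; 0 0 1]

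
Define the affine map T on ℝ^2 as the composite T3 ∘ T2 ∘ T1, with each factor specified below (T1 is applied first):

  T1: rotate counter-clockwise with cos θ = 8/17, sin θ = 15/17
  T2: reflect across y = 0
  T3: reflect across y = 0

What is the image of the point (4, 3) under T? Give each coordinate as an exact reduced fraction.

T(p) = (-13/17, 84/17)

T1 rotate counter-clockwise with cos θ = 8/17, sin θ = 15/17: (4, 3) → (-13/17, 84/17)
T2 reflect across y = 0: (-13/17, 84/17) → (-13/17, -84/17)
T3 reflect across y = 0: (-13/17, -84/17) → (-13/17, 84/17)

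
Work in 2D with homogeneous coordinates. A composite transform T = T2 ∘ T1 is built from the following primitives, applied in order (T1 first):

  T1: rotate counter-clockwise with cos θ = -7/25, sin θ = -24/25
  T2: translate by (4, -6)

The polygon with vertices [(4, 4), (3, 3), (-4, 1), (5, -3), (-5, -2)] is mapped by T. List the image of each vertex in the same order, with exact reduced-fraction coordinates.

image vertices: (168/25, -274/25), (151/25, -243/25), (152/25, -61/25), (-7/25, -249/25), (87/25, -16/25)

T1 rotate counter-clockwise with cos θ = -7/25, sin θ = -24/25: (4, 4) → (68/25, -124/25); (3, 3) → (51/25, -93/25); (-4, 1) → (52/25, 89/25); (5, -3) → (-107/25, -99/25); (-5, -2) → (-13/25, 134/25)
T2 translate by (4, -6): (68/25, -124/25) → (168/25, -274/25); (51/25, -93/25) → (151/25, -243/25); (52/25, 89/25) → (152/25, -61/25); (-107/25, -99/25) → (-7/25, -249/25); (-13/25, 134/25) → (87/25, -16/25)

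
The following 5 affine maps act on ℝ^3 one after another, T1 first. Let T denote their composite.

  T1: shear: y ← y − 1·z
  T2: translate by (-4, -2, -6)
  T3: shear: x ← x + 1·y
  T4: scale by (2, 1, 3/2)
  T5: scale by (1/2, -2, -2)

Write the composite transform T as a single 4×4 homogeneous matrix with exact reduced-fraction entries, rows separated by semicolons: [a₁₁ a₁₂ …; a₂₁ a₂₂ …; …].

T = [1 1 -1 -6; 0 -2 2 4; 0 0 -3 18; 0 0 0 1]

T1 = [1 0 0 0; 0 1 -1 0; 0 0 1 0; 0 0 0 1]
T2·T1 = [1 0 0 -4; 0 1 -1 -2; 0 0 1 -6; 0 0 0 1]
T3·…·T1 = [1 1 -1 -6; 0 1 -1 -2; 0 0 1 -6; 0 0 0 1]
T4·…·T1 = [2 2 -2 -12; 0 1 -1 -2; 0 0 3/2 -9; 0 0 0 1]
T5·…·T1 = [1 1 -1 -6; 0 -2 2 4; 0 0 -3 18; 0 0 0 1]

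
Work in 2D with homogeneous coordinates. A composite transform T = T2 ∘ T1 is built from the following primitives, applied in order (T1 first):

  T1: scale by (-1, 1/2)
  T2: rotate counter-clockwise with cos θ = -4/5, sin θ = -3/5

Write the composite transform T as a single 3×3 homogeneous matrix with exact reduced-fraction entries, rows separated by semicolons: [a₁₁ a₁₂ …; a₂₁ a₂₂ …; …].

T = [4/5 3/10 0; 3/5 -2/5 0; 0 0 1]

T1 = [-1 0 0; 0 1/2 0; 0 0 1]
T2·T1 = [4/5 3/10 0; 3/5 -2/5 0; 0 0 1]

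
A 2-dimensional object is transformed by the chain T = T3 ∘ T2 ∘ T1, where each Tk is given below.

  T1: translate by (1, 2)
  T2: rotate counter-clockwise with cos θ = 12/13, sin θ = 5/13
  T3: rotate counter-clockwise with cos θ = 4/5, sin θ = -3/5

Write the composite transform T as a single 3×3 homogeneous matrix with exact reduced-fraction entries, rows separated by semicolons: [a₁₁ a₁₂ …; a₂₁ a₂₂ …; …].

T = [63/65 16/65 19/13; -16/65 63/65 22/13; 0 0 1]

T1 = [1 0 1; 0 1 2; 0 0 1]
T2·T1 = [12/13 -5/13 2/13; 5/13 12/13 29/13; 0 0 1]
T3·…·T1 = [63/65 16/65 19/13; -16/65 63/65 22/13; 0 0 1]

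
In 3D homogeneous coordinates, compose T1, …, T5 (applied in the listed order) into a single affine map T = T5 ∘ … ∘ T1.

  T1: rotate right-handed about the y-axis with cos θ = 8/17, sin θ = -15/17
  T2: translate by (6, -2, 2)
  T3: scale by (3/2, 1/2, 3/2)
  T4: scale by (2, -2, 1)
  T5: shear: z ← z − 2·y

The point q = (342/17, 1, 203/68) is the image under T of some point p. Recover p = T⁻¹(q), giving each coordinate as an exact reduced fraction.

p = (3/2, 1, 0)

T1 = [8/17 0 -15/17 0; 0 1 0 0; 15/17 0 8/17 0; 0 0 0 1]
T2·T1 = [8/17 0 -15/17 6; 0 1 0 -2; 15/17 0 8/17 2; 0 0 0 1]
T3·…·T1 = [12/17 0 -45/34 9; 0 1/2 0 -1; 45/34 0 12/17 3; 0 0 0 1]
T4·…·T1 = [24/17 0 -45/17 18; 0 -1 0 2; 45/34 0 12/17 3; 0 0 0 1]
T5·…·T1 = [24/17 0 -45/17 18; 0 -1 0 2; 45/34 2 12/17 -1; 0 0 0 1]
det M = -9/2; M⁻¹ = [8/51 20/17 10/17 -78/17; 0 -1 0 2; -5/17 32/51 16/51 74/17; 0 0 0 1]
M⁻¹ · (342/17, 1, 203/68)ᵀ = (3/2, 1, 0)ᵀ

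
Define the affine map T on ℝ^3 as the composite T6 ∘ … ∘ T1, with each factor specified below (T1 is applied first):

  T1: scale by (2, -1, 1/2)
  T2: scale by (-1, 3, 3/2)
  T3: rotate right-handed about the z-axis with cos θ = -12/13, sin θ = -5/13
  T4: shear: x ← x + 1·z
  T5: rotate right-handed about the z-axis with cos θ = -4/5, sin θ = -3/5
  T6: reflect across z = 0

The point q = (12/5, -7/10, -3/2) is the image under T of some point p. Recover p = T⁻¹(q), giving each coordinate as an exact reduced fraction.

T1 = [2 0 0 0; 0 -1 0 0; 0 0 1/2 0; 0 0 0 1]
T2·T1 = [-2 0 0 0; 0 -3 0 0; 0 0 3/4 0; 0 0 0 1]
T3·…·T1 = [24/13 -15/13 0 0; 10/13 36/13 0 0; 0 0 3/4 0; 0 0 0 1]
T4·…·T1 = [24/13 -15/13 3/4 0; 10/13 36/13 0 0; 0 0 3/4 0; 0 0 0 1]
T5·…·T1 = [-66/65 168/65 -3/5 0; -112/65 -99/65 -9/20 0; 0 0 3/4 0; 0 0 0 1]
T6·…·T1 = [-66/65 168/65 -3/5 0; -112/65 -99/65 -9/20 0; 0 0 -3/4 0; 0 0 0 1]
det M = -9/2; M⁻¹ = [-33/130 -28/65 6/13 0; 56/195 -11/65 -5/39 0; 0 0 -4/3 0; 0 0 0 1]
M⁻¹ · (12/5, -7/10, -3/2)ᵀ = (-1, 1, 2)ᵀ

p = (-1, 1, 2)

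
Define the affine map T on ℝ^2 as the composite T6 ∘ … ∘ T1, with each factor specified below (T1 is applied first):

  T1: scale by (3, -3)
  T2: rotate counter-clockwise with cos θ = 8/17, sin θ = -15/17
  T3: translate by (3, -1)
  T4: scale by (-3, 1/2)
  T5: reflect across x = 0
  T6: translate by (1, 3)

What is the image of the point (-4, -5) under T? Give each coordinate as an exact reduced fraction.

T(p) = (557/17, 385/34)

T1 scale by (3, -3): (-4, -5) → (-12, 15)
T2 rotate counter-clockwise with cos θ = 8/17, sin θ = -15/17: (-12, 15) → (129/17, 300/17)
T3 translate by (3, -1): (129/17, 300/17) → (180/17, 283/17)
T4 scale by (-3, 1/2): (180/17, 283/17) → (-540/17, 283/34)
T5 reflect across x = 0: (-540/17, 283/34) → (540/17, 283/34)
T6 translate by (1, 3): (540/17, 283/34) → (557/17, 385/34)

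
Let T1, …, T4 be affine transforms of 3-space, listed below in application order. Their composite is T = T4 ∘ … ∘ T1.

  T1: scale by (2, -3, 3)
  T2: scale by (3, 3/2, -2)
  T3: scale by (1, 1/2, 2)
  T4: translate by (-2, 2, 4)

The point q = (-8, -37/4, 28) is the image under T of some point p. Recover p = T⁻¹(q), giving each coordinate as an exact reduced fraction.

T1 = [2 0 0 0; 0 -3 0 0; 0 0 3 0; 0 0 0 1]
T2·T1 = [6 0 0 0; 0 -9/2 0 0; 0 0 -6 0; 0 0 0 1]
T3·…·T1 = [6 0 0 0; 0 -9/4 0 0; 0 0 -12 0; 0 0 0 1]
T4·…·T1 = [6 0 0 -2; 0 -9/4 0 2; 0 0 -12 4; 0 0 0 1]
det M = 162; M⁻¹ = [1/6 0 0 1/3; 0 -4/9 0 8/9; 0 0 -1/12 1/3; 0 0 0 1]
M⁻¹ · (-8, -37/4, 28)ᵀ = (-1, 5, -2)ᵀ

p = (-1, 5, -2)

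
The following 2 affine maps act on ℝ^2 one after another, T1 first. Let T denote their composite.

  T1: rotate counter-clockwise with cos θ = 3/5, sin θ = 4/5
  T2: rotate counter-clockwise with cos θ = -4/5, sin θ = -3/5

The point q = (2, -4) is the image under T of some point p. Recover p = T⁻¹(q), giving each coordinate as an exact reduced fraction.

T1 = [3/5 -4/5 0; 4/5 3/5 0; 0 0 1]
T2·T1 = [0 1 0; -1 0 0; 0 0 1]
det M = 1; M⁻¹ = [0 -1 0; 1 0 0; 0 0 1]
M⁻¹ · (2, -4)ᵀ = (4, 2)ᵀ

p = (4, 2)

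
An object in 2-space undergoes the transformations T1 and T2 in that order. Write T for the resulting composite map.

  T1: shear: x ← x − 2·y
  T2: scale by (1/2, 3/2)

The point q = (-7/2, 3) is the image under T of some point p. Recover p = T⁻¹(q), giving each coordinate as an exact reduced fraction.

T1 = [1 -2 0; 0 1 0; 0 0 1]
T2·T1 = [1/2 -1 0; 0 3/2 0; 0 0 1]
det M = 3/4; M⁻¹ = [2 4/3 0; 0 2/3 0; 0 0 1]
M⁻¹ · (-7/2, 3)ᵀ = (-3, 2)ᵀ

p = (-3, 2)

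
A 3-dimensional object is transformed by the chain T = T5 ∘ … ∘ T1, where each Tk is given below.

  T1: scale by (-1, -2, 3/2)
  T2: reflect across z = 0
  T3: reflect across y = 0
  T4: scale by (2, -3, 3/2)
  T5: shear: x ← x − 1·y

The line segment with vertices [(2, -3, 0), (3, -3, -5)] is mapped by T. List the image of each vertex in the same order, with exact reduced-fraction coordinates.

T1 scale by (-1, -2, 3/2): (2, -3, 0) → (-2, 6, 0); (3, -3, -5) → (-3, 6, -15/2)
T2 reflect across z = 0: (-2, 6, 0) → (-2, 6, 0); (-3, 6, -15/2) → (-3, 6, 15/2)
T3 reflect across y = 0: (-2, 6, 0) → (-2, -6, 0); (-3, 6, 15/2) → (-3, -6, 15/2)
T4 scale by (2, -3, 3/2): (-2, -6, 0) → (-4, 18, 0); (-3, -6, 15/2) → (-6, 18, 45/4)
T5 shear: x ← x − 1·y: (-4, 18, 0) → (-22, 18, 0); (-6, 18, 45/4) → (-24, 18, 45/4)

image vertices: (-22, 18, 0), (-24, 18, 45/4)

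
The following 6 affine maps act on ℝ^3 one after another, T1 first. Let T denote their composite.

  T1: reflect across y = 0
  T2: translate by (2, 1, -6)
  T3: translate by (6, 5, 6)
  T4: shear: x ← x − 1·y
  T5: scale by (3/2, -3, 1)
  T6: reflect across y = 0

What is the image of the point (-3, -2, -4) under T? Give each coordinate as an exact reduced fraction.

T(p) = (-9/2, 24, -4)

T1 reflect across y = 0: (-3, -2, -4) → (-3, 2, -4)
T2 translate by (2, 1, -6): (-3, 2, -4) → (-1, 3, -10)
T3 translate by (6, 5, 6): (-1, 3, -10) → (5, 8, -4)
T4 shear: x ← x − 1·y: (5, 8, -4) → (-3, 8, -4)
T5 scale by (3/2, -3, 1): (-3, 8, -4) → (-9/2, -24, -4)
T6 reflect across y = 0: (-9/2, -24, -4) → (-9/2, 24, -4)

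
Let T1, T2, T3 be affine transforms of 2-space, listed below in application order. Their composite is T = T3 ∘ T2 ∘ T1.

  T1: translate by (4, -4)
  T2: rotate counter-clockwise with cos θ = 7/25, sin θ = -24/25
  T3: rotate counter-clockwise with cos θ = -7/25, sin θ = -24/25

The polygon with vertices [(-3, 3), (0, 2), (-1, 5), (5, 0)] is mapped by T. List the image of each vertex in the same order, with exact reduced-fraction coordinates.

T1 translate by (4, -4): (-3, 3) → (1, -1); (0, 2) → (4, -2); (-1, 5) → (3, 1); (5, 0) → (9, -4)
T2 rotate counter-clockwise with cos θ = 7/25, sin θ = -24/25: (1, -1) → (-17/25, -31/25); (4, -2) → (-4/5, -22/5); (3, 1) → (9/5, -13/5); (9, -4) → (-33/25, -244/25)
T3 rotate counter-clockwise with cos θ = -7/25, sin θ = -24/25: (-17/25, -31/25) → (-1, 1); (-4/5, -22/5) → (-4, 2); (9/5, -13/5) → (-3, -1); (-33/25, -244/25) → (-9, 4)

image vertices: (-1, 1), (-4, 2), (-3, -1), (-9, 4)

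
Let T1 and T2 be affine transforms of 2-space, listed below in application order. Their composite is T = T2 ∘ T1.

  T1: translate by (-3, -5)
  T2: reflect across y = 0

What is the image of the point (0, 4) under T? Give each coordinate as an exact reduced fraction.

T1 translate by (-3, -5): (0, 4) → (-3, -1)
T2 reflect across y = 0: (-3, -1) → (-3, 1)

T(p) = (-3, 1)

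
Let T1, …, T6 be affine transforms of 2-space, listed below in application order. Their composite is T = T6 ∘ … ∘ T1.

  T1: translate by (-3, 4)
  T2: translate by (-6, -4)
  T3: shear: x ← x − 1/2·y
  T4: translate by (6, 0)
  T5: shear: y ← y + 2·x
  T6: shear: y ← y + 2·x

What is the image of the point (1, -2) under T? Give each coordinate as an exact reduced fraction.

T1 translate by (-3, 4): (1, -2) → (-2, 2)
T2 translate by (-6, -4): (-2, 2) → (-8, -2)
T3 shear: x ← x − 1/2·y: (-8, -2) → (-7, -2)
T4 translate by (6, 0): (-7, -2) → (-1, -2)
T5 shear: y ← y + 2·x: (-1, -2) → (-1, -4)
T6 shear: y ← y + 2·x: (-1, -4) → (-1, -6)

T(p) = (-1, -6)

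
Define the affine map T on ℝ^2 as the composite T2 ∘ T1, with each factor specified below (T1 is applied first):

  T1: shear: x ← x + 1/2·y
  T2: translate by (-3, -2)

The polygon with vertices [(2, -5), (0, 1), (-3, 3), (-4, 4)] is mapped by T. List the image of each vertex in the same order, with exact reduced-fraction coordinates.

image vertices: (-7/2, -7), (-5/2, -1), (-9/2, 1), (-5, 2)

T1 shear: x ← x + 1/2·y: (2, -5) → (-1/2, -5); (0, 1) → (1/2, 1); (-3, 3) → (-3/2, 3); (-4, 4) → (-2, 4)
T2 translate by (-3, -2): (-1/2, -5) → (-7/2, -7); (1/2, 1) → (-5/2, -1); (-3/2, 3) → (-9/2, 1); (-2, 4) → (-5, 2)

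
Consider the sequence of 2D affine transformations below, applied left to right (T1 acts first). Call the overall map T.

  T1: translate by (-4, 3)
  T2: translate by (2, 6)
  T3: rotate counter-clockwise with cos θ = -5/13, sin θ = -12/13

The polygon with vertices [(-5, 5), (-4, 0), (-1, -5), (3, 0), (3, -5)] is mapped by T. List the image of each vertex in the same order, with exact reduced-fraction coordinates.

T1 translate by (-4, 3): (-5, 5) → (-9, 8); (-4, 0) → (-8, 3); (-1, -5) → (-5, -2); (3, 0) → (-1, 3); (3, -5) → (-1, -2)
T2 translate by (2, 6): (-9, 8) → (-7, 14); (-8, 3) → (-6, 9); (-5, -2) → (-3, 4); (-1, 3) → (1, 9); (-1, -2) → (1, 4)
T3 rotate counter-clockwise with cos θ = -5/13, sin θ = -12/13: (-7, 14) → (203/13, 14/13); (-6, 9) → (138/13, 27/13); (-3, 4) → (63/13, 16/13); (1, 9) → (103/13, -57/13); (1, 4) → (43/13, -32/13)

image vertices: (203/13, 14/13), (138/13, 27/13), (63/13, 16/13), (103/13, -57/13), (43/13, -32/13)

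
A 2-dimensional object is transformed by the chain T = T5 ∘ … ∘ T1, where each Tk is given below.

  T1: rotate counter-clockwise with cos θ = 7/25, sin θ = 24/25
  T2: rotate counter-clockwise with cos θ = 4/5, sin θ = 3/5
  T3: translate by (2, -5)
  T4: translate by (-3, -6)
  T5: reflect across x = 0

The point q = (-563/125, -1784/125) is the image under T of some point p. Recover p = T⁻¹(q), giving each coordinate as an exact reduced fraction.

T1 = [7/25 -24/25 0; 24/25 7/25 0; 0 0 1]
T2·T1 = [-44/125 -117/125 0; 117/125 -44/125 0; 0 0 1]
T3·…·T1 = [-44/125 -117/125 2; 117/125 -44/125 -5; 0 0 1]
T4·…·T1 = [-44/125 -117/125 -1; 117/125 -44/125 -11; 0 0 1]
T5·…·T1 = [44/125 117/125 1; 117/125 -44/125 -11; 0 0 1]
det M = -1; M⁻¹ = [44/125 117/125 1243/125; 117/125 -44/125 -601/125; 0 0 1]
M⁻¹ · (-563/125, -1784/125)ᵀ = (-5, -4)ᵀ

p = (-5, -4)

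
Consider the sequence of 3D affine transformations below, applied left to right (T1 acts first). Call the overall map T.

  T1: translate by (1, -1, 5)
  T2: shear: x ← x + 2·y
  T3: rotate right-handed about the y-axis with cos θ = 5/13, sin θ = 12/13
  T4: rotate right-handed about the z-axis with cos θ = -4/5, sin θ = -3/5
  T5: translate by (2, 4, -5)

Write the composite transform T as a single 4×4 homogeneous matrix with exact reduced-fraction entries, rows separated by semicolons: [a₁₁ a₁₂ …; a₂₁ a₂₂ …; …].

T = [-4/13 -1/65 -48/65 -129/65; -3/13 -82/65 -36/65 147/65; -12/13 -24/13 5/13 -28/13; 0 0 0 1]

T1 = [1 0 0 1; 0 1 0 -1; 0 0 1 5; 0 0 0 1]
T2·T1 = [1 2 0 -1; 0 1 0 -1; 0 0 1 5; 0 0 0 1]
T3·…·T1 = [5/13 10/13 12/13 55/13; 0 1 0 -1; -12/13 -24/13 5/13 37/13; 0 0 0 1]
T4·…·T1 = [-4/13 -1/65 -48/65 -259/65; -3/13 -82/65 -36/65 -113/65; -12/13 -24/13 5/13 37/13; 0 0 0 1]
T5·…·T1 = [-4/13 -1/65 -48/65 -129/65; -3/13 -82/65 -36/65 147/65; -12/13 -24/13 5/13 -28/13; 0 0 0 1]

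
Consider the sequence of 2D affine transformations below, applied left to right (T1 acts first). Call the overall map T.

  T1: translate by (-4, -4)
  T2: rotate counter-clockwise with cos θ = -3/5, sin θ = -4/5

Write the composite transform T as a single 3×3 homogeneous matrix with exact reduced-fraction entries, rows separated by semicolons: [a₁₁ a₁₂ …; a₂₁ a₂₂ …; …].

T1 = [1 0 -4; 0 1 -4; 0 0 1]
T2·T1 = [-3/5 4/5 -4/5; -4/5 -3/5 28/5; 0 0 1]

T = [-3/5 4/5 -4/5; -4/5 -3/5 28/5; 0 0 1]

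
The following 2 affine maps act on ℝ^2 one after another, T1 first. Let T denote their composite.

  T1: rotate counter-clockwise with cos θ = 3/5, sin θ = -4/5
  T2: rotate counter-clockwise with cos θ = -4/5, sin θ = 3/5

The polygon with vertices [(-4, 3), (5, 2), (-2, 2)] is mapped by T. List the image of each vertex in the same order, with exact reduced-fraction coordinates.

T1 rotate counter-clockwise with cos θ = 3/5, sin θ = -4/5: (-4, 3) → (0, 5); (5, 2) → (23/5, -14/5); (-2, 2) → (2/5, 14/5)
T2 rotate counter-clockwise with cos θ = -4/5, sin θ = 3/5: (0, 5) → (-3, -4); (23/5, -14/5) → (-2, 5); (2/5, 14/5) → (-2, -2)

image vertices: (-3, -4), (-2, 5), (-2, -2)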